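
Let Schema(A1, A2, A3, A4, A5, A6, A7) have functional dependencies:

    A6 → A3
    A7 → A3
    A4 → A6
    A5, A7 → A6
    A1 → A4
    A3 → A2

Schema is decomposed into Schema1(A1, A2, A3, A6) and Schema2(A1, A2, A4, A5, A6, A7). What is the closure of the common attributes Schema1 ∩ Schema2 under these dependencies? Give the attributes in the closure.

Schema1 ∩ Schema2 = {A1, A2, A6}.
A6 → A3 applies, adding A3
A1 → A4 applies, adding A4
Closure: {A1, A2, A3, A4, A6}.

A1, A2, A3, A4, A6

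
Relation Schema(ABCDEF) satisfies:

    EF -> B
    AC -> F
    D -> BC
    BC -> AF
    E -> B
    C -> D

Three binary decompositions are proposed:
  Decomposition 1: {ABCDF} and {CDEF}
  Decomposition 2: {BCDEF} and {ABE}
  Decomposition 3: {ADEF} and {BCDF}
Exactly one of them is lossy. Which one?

Decomposition 2

Decomposition 1: common = {CDF}, closure = {ABCDF} → lossless.
Decomposition 2: common = {BE}, closure = {BE} → lossy.
Decomposition 3: common = {DF}, closure = {ABCDF} → lossless.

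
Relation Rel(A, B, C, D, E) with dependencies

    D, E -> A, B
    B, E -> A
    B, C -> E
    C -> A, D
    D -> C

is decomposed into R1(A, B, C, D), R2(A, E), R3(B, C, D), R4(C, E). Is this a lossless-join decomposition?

No

Chase test. Columns are A, B, C, D, E; row i has aⱼ where attribute j ∈ Ri, else bᵢⱼ.
Initial tableau (one row per fragment):
  row 1: a1 a2 a3 a4 b15
  row 2: a1 b22 b23 b24 a5
  row 3: b31 a2 a3 a4 b35
  row 4: b41 b42 a3 b44 a5
Rows 1 and 3 agree on B, C; apply B, C→E and equate their E entries.
Rows 1 and 3 agree on C; apply C→A, D and equate their A, D entries.
Rows 1 and 4 agree on C; apply C→A, D and equate their A, D entries.
No row becomes fully distinguished — the join is lossy.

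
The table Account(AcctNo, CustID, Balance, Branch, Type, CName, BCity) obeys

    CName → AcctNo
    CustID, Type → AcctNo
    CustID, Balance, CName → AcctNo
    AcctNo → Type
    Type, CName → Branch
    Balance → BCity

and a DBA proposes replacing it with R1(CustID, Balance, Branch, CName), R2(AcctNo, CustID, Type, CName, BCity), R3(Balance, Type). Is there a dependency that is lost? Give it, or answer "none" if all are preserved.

Check Balance → BCity: no single fragment contains all of {Balance, BCity}, and the restricted closure of {Balance} across the fragments never reaches {BCity}.
CName → AcctNo is preserved.
CustID, Type → AcctNo is preserved.
CustID, Balance, CName → AcctNo is preserved.
AcctNo → Type is preserved.
Type, CName → Branch is preserved.

Balance → BCity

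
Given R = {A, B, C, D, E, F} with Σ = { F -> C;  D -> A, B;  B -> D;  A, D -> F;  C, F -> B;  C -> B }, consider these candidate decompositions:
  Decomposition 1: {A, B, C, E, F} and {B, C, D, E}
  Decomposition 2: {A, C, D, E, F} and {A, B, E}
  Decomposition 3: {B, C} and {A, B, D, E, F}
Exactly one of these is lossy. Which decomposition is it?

Decomposition 2

Decomposition 1: common = {B, C, E}, closure = {A, B, C, D, E, F} → lossless.
Decomposition 2: common = {A, E}, closure = {A, E} → lossy.
Decomposition 3: common = {B}, closure = {A, B, C, D, F} → lossless.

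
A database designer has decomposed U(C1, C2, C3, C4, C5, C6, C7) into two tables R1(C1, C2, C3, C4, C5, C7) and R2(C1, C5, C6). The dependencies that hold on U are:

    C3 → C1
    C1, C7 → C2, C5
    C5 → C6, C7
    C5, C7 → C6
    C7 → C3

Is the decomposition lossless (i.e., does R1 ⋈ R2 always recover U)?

Yes

Common attributes: R1 ∩ R2 = {C1, C5}.
Closure of {C1, C5}: C5 → C6, C7 applies, adding C6, C7; C7 → C3 applies, adding C3; C1, C7 → C2, C5 applies, adding C2. So (C1, C5)⁺ = {C1, C2, C3, C5, C6, C7}.
This closure contains every attribute of R2, so R1 ∩ R2 → R2. The join is lossless.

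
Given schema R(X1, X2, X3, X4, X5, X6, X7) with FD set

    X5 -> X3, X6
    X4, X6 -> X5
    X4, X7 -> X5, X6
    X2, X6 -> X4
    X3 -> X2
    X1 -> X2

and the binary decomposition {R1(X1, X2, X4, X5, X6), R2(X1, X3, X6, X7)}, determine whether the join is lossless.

Common attributes: R1 ∩ R2 = {X1, X6}.
Closure of {X1, X6}: X1 → X2 applies, adding X2; X2, X6 → X4 applies, adding X4; X4, X6 → X5 applies, adding X5; X5 → X3, X6 applies, adding X3. So (X1, X6)⁺ = {X1, X2, X3, X4, X5, X6}.
This closure contains every attribute of R1, so R1 ∩ R2 → R1. The join is lossless.

Yes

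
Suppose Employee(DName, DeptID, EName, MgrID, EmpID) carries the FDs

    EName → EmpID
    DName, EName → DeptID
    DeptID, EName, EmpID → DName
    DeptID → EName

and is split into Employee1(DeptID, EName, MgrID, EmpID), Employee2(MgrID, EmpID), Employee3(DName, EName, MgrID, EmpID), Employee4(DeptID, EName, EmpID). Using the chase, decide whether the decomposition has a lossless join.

No

Chase test. Columns are DName, DeptID, EName, MgrID, EmpID; row i has aⱼ where attribute j ∈ Employeei, else bᵢⱼ.
Initial tableau (one row per fragment):
  row 1: b11 a2 a3 a4 a5
  row 2: b21 b22 b23 a4 a5
  row 3: a1 b32 a3 a4 a5
  row 4: b41 a2 a3 b44 a5
Rows 1 and 4 agree on DeptID, EName, EmpID; apply DeptID, EName, EmpID→DName and equate their DName entries.
No row becomes fully distinguished — the join is lossy.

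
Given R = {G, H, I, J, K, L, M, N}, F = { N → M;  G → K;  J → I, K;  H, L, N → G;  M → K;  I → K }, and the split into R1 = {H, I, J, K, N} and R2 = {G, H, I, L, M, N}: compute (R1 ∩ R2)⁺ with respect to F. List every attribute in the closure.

R1 ∩ R2 = {H, I, N}.
N → M applies, adding M
M → K applies, adding K
Closure: {H, I, K, M, N}.

H, I, K, M, N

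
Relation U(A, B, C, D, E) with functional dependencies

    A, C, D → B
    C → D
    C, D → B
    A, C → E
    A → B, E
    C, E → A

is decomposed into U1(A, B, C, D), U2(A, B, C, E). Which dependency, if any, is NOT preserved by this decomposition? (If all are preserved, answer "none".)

A, C, D → B lies within U1.
C → D lies within U1.
C, D → B lies within U1.
A, C → E lies within U2.
A → B, E lies within U2.
C, E → A lies within U2.
Every dependency is enforceable on the fragments, so the decomposition is dependency-preserving.

none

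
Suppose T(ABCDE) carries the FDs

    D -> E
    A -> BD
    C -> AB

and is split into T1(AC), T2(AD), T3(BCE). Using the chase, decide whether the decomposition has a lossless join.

Chase test. Columns are ABCDE; row i has aⱼ where attribute j ∈ Ti, else bᵢⱼ.
Initial tableau (one row per fragment):
  row 1: a1 b12 a3 b14 b15
  row 2: a1 b22 b23 a4 b25
  row 3: b31 a2 a3 b34 a5
Rows 1 and 2 agree on A; apply A→BD and equate their BD entries.
Rows 1 and 3 agree on C; apply C→AB and equate their AB entries.
Rows 1 and 2 agree on D; apply D→E and equate their E entries.
Rows 1 and 3 agree on A; apply A→BD and equate their BD entries.
Rows 1 and 3 agree on D; apply D→E and equate their E entries.
Row 1 is now all distinguished symbols — the join is lossless.

Yes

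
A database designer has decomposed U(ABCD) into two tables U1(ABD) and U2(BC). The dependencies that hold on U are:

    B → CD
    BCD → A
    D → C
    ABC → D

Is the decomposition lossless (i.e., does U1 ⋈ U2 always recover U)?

Common attributes: U1 ∩ U2 = {B}.
Closure of {B}: B → CD applies, adding CD; BCD → A applies, adding A. So (B)⁺ = {ABCD}.
This closure contains every attribute of U1, so U1 ∩ U2 → U1. The join is lossless.

Yes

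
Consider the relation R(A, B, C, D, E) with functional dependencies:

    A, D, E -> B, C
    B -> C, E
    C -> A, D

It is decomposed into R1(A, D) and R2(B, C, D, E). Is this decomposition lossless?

No

Common attributes: R1 ∩ R2 = {D}.
No dependency enlarges {D}, so (D)⁺ = {D}.
The closure contains neither all of R1 = {A, D} nor all of R2 = {B, C, D, E}, so the common attributes are not a superkey of either fragment. The join is lossy.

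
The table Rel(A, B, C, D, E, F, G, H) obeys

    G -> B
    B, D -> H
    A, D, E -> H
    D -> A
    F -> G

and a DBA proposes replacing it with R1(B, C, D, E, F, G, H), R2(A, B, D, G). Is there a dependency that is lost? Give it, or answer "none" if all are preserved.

none

G → B lies within R1.
B, D → H lies within R1.
A, D, E → H: restricted closure across fragments reaches H.
D → A lies within R2.
F → G lies within R1.
Every dependency is enforceable on the fragments, so the decomposition is dependency-preserving.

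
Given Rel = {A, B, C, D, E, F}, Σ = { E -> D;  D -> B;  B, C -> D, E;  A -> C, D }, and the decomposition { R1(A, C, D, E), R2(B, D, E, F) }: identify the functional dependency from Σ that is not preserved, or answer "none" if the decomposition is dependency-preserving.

Check B, C → D, E: no single fragment contains all of {B, C, D, E}, and the restricted closure of {B, C} across the fragments never reaches {D, E}.
E → D is preserved.
D → B is preserved.
A → C, D is preserved.

B, C -> D, E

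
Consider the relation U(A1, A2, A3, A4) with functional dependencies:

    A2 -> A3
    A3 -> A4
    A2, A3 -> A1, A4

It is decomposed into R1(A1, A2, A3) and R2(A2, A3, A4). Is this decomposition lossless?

Yes

Common attributes: R1 ∩ R2 = {A2, A3}.
Closure of {A2, A3}: A3 → A4 applies, adding A4; A2, A3 → A1, A4 applies, adding A1. So (A2, A3)⁺ = {A1, A2, A3, A4}.
This closure contains every attribute of R1, so R1 ∩ R2 → R1. The join is lossless.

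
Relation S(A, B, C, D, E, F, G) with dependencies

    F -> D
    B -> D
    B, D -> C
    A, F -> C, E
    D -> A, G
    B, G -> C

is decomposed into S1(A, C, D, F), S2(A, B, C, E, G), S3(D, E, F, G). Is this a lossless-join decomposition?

No

Chase test. Columns are A, B, C, D, E, F, G; row i has aⱼ where attribute j ∈ Si, else bᵢⱼ.
Initial tableau (one row per fragment):
  row 1: a1 b12 a3 a4 b15 a6 b17
  row 2: a1 a2 a3 b24 a5 b26 a7
  row 3: b31 b32 b33 a4 a5 a6 a7
Rows 1 and 3 agree on D; apply D→A, G and equate their A, G entries.
Rows 1 and 3 agree on A, F; apply A, F→C, E and equate their C, E entries.
No row becomes fully distinguished — the join is lossy.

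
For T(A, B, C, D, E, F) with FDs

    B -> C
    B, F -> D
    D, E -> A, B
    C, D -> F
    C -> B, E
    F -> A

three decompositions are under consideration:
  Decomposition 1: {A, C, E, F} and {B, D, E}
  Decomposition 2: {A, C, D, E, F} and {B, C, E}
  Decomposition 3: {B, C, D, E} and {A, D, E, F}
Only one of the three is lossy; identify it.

Decomposition 1: common = {E}, closure = {E} → lossy.
Decomposition 2: common = {C, E}, closure = {B, C, E} → lossless.
Decomposition 3: common = {D, E}, closure = {A, B, C, D, E, F} → lossless.

Decomposition 1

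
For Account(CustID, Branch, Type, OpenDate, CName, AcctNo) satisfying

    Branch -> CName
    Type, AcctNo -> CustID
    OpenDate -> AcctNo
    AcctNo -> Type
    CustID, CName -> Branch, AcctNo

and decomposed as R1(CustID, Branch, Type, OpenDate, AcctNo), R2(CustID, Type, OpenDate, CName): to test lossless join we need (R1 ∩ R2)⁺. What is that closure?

CustID, Type, OpenDate, AcctNo

R1 ∩ R2 = {CustID, Type, OpenDate}.
OpenDate → AcctNo applies, adding AcctNo
Closure: {CustID, Type, OpenDate, AcctNo}.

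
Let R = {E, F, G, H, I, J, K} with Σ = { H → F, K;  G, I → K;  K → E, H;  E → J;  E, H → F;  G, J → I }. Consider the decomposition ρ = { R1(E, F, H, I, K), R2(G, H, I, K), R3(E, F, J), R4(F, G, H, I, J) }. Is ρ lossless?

Yes

Chase test. Columns are E, F, G, H, I, J, K; row i has aⱼ where attribute j ∈ Ri, else bᵢⱼ.
Initial tableau (one row per fragment):
  row 1: a1 a2 b13 a4 a5 b16 a7
  row 2: b21 b22 a3 a4 a5 b26 a7
  row 3: a1 a2 b33 b34 b35 a6 b37
  row 4: b41 a2 a3 a4 a5 a6 b47
Rows 1 and 2 agree on H; apply H→F, K and equate their F, K entries.
Rows 1 and 4 agree on H; apply H→F, K and equate their F, K entries.
Rows 1 and 2 agree on K; apply K→E, H and equate their E, H entries.
Rows 1 and 4 agree on K; apply K→E, H and equate their E, H entries.
Rows 1 and 2 agree on E; apply E→J and equate their J entries.
Rows 1 and 3 agree on E; apply E→J and equate their J entries.
Row 2 is now all distinguished symbols — the join is lossless.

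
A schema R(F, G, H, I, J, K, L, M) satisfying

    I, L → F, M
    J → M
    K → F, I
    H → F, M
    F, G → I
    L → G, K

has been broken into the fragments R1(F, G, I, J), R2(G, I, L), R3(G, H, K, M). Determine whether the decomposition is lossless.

No

Chase test. Columns are F, G, H, I, J, K, L, M; row i has aⱼ where attribute j ∈ Ri, else bᵢⱼ.
Initial tableau (one row per fragment):
  row 1: a1 a2 b13 a4 a5 b16 b17 b18
  row 2: b21 a2 b23 a4 b25 b26 a7 b28
  row 3: b31 a2 a3 b34 b35 a6 b37 a8
No row becomes fully distinguished — the join is lossy.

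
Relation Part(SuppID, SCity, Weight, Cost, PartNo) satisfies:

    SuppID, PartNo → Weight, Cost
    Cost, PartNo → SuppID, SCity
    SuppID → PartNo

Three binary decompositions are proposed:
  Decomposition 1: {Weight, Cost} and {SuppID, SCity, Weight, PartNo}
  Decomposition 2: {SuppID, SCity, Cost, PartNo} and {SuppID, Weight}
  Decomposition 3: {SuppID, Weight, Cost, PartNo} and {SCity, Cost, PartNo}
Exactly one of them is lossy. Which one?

Decomposition 1: common = {Weight}, closure = {Weight} → lossy.
Decomposition 2: common = {SuppID}, closure = {SuppID, SCity, Weight, Cost, PartNo} → lossless.
Decomposition 3: common = {Cost, PartNo}, closure = {SuppID, SCity, Weight, Cost, PartNo} → lossless.

Decomposition 1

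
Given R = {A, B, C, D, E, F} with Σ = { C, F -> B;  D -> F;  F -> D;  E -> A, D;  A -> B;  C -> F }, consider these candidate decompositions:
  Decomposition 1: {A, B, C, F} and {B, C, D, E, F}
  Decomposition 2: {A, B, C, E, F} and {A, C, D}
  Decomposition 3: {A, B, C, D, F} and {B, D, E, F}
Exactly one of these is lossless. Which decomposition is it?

Decomposition 1: common = {B, C, F}, closure = {B, C, D, F} → lossy.
Decomposition 2: common = {A, C}, closure = {A, B, C, D, F} → lossless.
Decomposition 3: common = {B, D, F}, closure = {B, D, F} → lossy.

Decomposition 2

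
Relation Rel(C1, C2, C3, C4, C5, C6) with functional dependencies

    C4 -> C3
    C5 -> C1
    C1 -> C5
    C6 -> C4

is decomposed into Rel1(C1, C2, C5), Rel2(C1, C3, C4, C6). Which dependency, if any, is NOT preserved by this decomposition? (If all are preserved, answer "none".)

C4 → C3 lies within Rel2.
C5 → C1 lies within Rel1.
C1 → C5 lies within Rel1.
C6 → C4 lies within Rel2.
Every dependency is enforceable on the fragments, so the decomposition is dependency-preserving.

none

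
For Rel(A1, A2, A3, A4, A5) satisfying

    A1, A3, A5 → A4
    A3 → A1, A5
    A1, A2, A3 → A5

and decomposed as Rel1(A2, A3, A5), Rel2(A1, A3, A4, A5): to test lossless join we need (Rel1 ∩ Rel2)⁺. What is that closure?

Rel1 ∩ Rel2 = {A3, A5}.
A3 → A1, A5 applies, adding A1
A1, A3, A5 → A4 applies, adding A4
Closure: {A1, A3, A4, A5}.

A1, A3, A4, A5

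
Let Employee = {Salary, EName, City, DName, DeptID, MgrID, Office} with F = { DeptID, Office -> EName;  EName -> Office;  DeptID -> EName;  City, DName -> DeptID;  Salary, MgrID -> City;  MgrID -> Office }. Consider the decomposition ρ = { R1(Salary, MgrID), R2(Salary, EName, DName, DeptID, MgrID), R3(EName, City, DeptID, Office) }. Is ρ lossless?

Chase test. Columns are Salary, EName, City, DName, DeptID, MgrID, Office; row i has aⱼ where attribute j ∈ Ri, else bᵢⱼ.
Initial tableau (one row per fragment):
  row 1: a1 b12 b13 b14 b15 a6 b17
  row 2: a1 a2 b23 a4 a5 a6 b27
  row 3: b31 a2 a3 b34 a5 b36 a7
Rows 2 and 3 agree on EName; apply EName→Office and equate their Office entries.
Rows 1 and 2 agree on Salary, MgrID; apply Salary, MgrID→City and equate their City entries.
Rows 1 and 2 agree on MgrID; apply MgrID→Office and equate their Office entries.
No row becomes fully distinguished — the join is lossy.

No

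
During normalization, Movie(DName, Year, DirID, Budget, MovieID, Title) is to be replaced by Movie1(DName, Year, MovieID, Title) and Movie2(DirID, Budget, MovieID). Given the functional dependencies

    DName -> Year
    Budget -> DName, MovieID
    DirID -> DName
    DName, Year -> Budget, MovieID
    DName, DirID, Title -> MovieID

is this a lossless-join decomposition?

No

Common attributes: Movie1 ∩ Movie2 = {MovieID}.
No dependency enlarges {MovieID}, so (MovieID)⁺ = {MovieID}.
The closure contains neither all of Movie1 = {DName, Year, MovieID, Title} nor all of Movie2 = {DirID, Budget, MovieID}, so the common attributes are not a superkey of either fragment. The join is lossy.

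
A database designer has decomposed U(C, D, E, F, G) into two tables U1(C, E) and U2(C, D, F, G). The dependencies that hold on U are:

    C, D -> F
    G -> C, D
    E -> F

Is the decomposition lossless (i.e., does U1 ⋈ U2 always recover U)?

Common attributes: U1 ∩ U2 = {C}.
No dependency enlarges {C}, so (C)⁺ = {C}.
The closure contains neither all of U1 = {C, E} nor all of U2 = {C, D, F, G}, so the common attributes are not a superkey of either fragment. The join is lossy.

No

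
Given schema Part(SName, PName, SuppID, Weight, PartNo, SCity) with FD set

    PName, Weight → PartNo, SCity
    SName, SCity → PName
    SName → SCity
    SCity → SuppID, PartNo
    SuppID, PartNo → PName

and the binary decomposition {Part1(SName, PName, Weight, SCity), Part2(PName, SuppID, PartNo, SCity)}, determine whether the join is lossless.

Yes

Common attributes: Part1 ∩ Part2 = {PName, SCity}.
Closure of {PName, SCity}: SCity → SuppID, PartNo applies, adding SuppID, PartNo. So (PName, SCity)⁺ = {PName, SuppID, PartNo, SCity}.
This closure contains every attribute of Part2, so Part1 ∩ Part2 → Part2. The join is lossless.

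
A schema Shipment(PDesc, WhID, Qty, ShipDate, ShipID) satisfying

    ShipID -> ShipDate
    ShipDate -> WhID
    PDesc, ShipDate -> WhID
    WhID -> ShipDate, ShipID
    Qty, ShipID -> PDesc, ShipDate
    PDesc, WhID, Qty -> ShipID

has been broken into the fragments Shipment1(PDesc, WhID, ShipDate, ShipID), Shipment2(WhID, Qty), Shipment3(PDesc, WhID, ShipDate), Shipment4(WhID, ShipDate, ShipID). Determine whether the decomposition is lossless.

Chase test. Columns are PDesc, WhID, Qty, ShipDate, ShipID; row i has aⱼ where attribute j ∈ Shipmenti, else bᵢⱼ.
Initial tableau (one row per fragment):
  row 1: a1 a2 b13 a4 a5
  row 2: b21 a2 a3 b24 b25
  row 3: a1 a2 b33 a4 b35
  row 4: b41 a2 b43 a4 a5
Rows 1 and 2 agree on WhID; apply WhID→ShipDate, ShipID and equate their ShipDate, ShipID entries.
Rows 1 and 3 agree on WhID; apply WhID→ShipDate, ShipID and equate their ShipDate, ShipID entries.
No row becomes fully distinguished — the join is lossy.

No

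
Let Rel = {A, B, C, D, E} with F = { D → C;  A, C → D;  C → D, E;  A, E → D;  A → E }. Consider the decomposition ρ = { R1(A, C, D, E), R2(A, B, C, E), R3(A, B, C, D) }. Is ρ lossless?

Chase test. Columns are A, B, C, D, E; row i has aⱼ where attribute j ∈ Ri, else bᵢⱼ.
Initial tableau (one row per fragment):
  row 1: a1 b12 a3 a4 a5
  row 2: a1 a2 a3 b24 a5
  row 3: a1 a2 a3 a4 b35
Rows 1 and 2 agree on A, C; apply A, C→D and equate their D entries.
Rows 1 and 3 agree on C; apply C→D, E and equate their D, E entries.
Row 2 is now all distinguished symbols — the join is lossless.

Yes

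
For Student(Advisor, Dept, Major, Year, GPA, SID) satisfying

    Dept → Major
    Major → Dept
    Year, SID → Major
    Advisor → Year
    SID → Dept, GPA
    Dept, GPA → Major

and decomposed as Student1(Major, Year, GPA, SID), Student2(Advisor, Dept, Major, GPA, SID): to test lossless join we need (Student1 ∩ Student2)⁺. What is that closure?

Student1 ∩ Student2 = {Major, GPA, SID}.
Major → Dept applies, adding Dept
Closure: {Dept, Major, GPA, SID}.

Dept, Major, GPA, SID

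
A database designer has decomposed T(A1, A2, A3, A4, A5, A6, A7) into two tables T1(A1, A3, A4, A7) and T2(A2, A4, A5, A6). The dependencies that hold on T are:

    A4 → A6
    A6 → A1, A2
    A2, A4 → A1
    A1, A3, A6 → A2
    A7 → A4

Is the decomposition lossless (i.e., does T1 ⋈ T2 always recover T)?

Common attributes: T1 ∩ T2 = {A4}.
Closure of {A4}: A4 → A6 applies, adding A6; A6 → A1, A2 applies, adding A1, A2. So (A4)⁺ = {A1, A2, A4, A6}.
The closure contains neither all of T1 = {A1, A3, A4, A7} nor all of T2 = {A2, A4, A5, A6}, so the common attributes are not a superkey of either fragment. The join is lossy.

No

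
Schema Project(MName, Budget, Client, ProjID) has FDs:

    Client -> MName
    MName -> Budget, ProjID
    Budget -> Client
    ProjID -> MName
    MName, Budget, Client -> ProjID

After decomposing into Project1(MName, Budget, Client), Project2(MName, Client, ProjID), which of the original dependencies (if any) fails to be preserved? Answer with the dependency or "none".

none

Client → MName lies within Project1.
MName → Budget, ProjID: restricted closure across fragments reaches Budget, ProjID.
Budget → Client lies within Project1.
ProjID → MName lies within Project2.
MName, Budget, Client → ProjID: restricted closure across fragments reaches ProjID.
Every dependency is enforceable on the fragments, so the decomposition is dependency-preserving.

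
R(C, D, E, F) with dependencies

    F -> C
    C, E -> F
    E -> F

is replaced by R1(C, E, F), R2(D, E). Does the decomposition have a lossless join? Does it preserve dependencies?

Lossless test: (E)⁺ = {C, E, F}, which contains all of one fragment — lossless.
Dependency preservation: every FD's attributes lie within a single fragment, so each can be enforced locally — preserved.

lossless and dependency-preserving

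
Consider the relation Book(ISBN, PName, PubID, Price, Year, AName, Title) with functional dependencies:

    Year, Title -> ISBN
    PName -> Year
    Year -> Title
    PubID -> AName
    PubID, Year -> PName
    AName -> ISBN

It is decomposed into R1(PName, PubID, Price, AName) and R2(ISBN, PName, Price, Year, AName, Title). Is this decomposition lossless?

Yes

Common attributes: R1 ∩ R2 = {PName, Price, AName}.
Closure of {PName, Price, AName}: PName → Year applies, adding Year; Year → Title applies, adding Title; AName → ISBN applies, adding ISBN. So (PName, Price, AName)⁺ = {ISBN, PName, Price, Year, AName, Title}.
This closure contains every attribute of R2, so R1 ∩ R2 → R2. The join is lossless.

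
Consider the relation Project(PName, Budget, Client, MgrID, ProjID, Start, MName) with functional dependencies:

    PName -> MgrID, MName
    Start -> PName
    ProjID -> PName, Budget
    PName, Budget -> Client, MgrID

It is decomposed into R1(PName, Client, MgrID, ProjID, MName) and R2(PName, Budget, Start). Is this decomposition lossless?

Common attributes: R1 ∩ R2 = {PName}.
Closure of {PName}: PName → MgrID, MName applies, adding MgrID, MName. So (PName)⁺ = {PName, MgrID, MName}.
The closure contains neither all of R1 = {PName, Client, MgrID, ProjID, MName} nor all of R2 = {PName, Budget, Start}, so the common attributes are not a superkey of either fragment. The join is lossy.

No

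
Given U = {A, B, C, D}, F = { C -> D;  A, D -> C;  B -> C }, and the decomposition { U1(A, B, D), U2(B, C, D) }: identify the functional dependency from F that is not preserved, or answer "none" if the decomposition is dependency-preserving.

Check A, D → C: no single fragment contains all of {A, C, D}, and the restricted closure of {A, D} across the fragments never reaches {C}.
C → D is preserved.
B → C is preserved.

A, D -> C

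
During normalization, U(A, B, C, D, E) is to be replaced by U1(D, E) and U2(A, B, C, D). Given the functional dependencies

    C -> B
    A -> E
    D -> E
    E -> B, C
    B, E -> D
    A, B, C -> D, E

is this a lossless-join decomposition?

Common attributes: U1 ∩ U2 = {D}.
Closure of {D}: D → E applies, adding E; E → B, C applies, adding B, C. So (D)⁺ = {B, C, D, E}.
This closure contains every attribute of U1, so U1 ∩ U2 → U1. The join is lossless.

Yes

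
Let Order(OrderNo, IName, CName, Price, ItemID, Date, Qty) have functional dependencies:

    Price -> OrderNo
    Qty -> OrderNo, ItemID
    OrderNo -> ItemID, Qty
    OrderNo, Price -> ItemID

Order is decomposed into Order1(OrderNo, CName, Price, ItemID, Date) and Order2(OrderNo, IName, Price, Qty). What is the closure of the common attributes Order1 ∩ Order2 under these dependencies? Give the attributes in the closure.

Order1 ∩ Order2 = {OrderNo, Price}.
OrderNo → ItemID, Qty applies, adding ItemID, Qty
Closure: {OrderNo, Price, ItemID, Qty}.

OrderNo, Price, ItemID, Qty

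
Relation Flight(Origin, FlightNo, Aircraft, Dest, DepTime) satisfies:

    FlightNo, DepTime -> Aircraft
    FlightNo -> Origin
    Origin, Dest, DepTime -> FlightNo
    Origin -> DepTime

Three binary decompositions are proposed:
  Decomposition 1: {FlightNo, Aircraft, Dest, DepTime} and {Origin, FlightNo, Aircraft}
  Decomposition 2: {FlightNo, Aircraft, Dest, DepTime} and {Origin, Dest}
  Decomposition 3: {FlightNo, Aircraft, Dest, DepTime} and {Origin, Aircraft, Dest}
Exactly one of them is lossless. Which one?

Decomposition 1: common = {FlightNo, Aircraft}, closure = {Origin, FlightNo, Aircraft, DepTime} → lossless.
Decomposition 2: common = {Dest}, closure = {Dest} → lossy.
Decomposition 3: common = {Aircraft, Dest}, closure = {Aircraft, Dest} → lossy.

Decomposition 1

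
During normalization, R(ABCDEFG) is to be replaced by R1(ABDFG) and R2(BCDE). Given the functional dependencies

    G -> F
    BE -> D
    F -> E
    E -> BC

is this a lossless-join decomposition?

Common attributes: R1 ∩ R2 = {BD}.
No dependency enlarges {BD}, so (BD)⁺ = {BD}.
The closure contains neither all of R1 = {ABDFG} nor all of R2 = {BCDE}, so the common attributes are not a superkey of either fragment. The join is lossy.

No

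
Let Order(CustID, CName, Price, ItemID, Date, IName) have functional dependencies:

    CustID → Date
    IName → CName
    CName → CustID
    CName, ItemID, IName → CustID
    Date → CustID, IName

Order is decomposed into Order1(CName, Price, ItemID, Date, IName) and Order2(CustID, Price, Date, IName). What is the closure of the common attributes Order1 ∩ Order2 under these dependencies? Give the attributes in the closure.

CustID, CName, Price, Date, IName

Order1 ∩ Order2 = {Price, Date, IName}.
IName → CName applies, adding CName
CName → CustID applies, adding CustID
Closure: {CustID, CName, Price, Date, IName}.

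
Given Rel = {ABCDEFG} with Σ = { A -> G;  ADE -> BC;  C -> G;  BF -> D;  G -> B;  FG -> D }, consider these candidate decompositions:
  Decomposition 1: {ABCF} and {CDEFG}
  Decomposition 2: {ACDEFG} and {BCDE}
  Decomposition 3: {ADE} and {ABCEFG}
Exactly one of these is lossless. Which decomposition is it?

Decomposition 1: common = {CF}, closure = {BCDFG} → lossy.
Decomposition 2: common = {CDE}, closure = {BCDEG} → lossless.
Decomposition 3: common = {AE}, closure = {ABEG} → lossy.

Decomposition 2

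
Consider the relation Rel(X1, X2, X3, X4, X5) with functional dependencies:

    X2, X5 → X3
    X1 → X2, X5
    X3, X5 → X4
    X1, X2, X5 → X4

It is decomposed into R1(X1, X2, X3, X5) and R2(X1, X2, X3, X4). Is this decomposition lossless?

Common attributes: R1 ∩ R2 = {X1, X2, X3}.
Closure of {X1, X2, X3}: X1 → X2, X5 applies, adding X5; X3, X5 → X4 applies, adding X4. So (X1, X2, X3)⁺ = {X1, X2, X3, X4, X5}.
This closure contains every attribute of R1, so R1 ∩ R2 → R1. The join is lossless.

Yes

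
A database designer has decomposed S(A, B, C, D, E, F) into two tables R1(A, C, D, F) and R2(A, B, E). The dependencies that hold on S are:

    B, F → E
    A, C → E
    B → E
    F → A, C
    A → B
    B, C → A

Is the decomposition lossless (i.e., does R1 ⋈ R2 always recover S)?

Common attributes: R1 ∩ R2 = {A}.
Closure of {A}: A → B applies, adding B; B → E applies, adding E. So (A)⁺ = {A, B, E}.
This closure contains every attribute of R2, so R1 ∩ R2 → R2. The join is lossless.

Yes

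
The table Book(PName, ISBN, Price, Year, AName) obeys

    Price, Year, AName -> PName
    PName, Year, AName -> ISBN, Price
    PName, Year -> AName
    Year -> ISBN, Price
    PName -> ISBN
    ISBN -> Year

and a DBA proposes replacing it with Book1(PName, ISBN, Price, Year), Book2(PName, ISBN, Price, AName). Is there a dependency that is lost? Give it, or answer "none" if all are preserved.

none

Price, Year, AName → PName: restricted closure across fragments reaches PName.
PName, Year, AName → ISBN, Price: restricted closure across fragments reaches ISBN, Price.
PName, Year → AName: restricted closure across fragments reaches AName.
Year → ISBN, Price lies within Book1.
PName → ISBN lies within Book1.
ISBN → Year lies within Book1.
Every dependency is enforceable on the fragments, so the decomposition is dependency-preserving.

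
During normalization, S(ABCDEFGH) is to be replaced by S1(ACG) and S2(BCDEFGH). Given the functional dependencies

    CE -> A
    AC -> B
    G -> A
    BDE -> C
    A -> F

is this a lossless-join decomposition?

Common attributes: S1 ∩ S2 = {CG}.
Closure of {CG}: G → A applies, adding A; A → F applies, adding F; AC → B applies, adding B. So (CG)⁺ = {ABCFG}.
This closure contains every attribute of S1, so S1 ∩ S2 → S1. The join is lossless.

Yes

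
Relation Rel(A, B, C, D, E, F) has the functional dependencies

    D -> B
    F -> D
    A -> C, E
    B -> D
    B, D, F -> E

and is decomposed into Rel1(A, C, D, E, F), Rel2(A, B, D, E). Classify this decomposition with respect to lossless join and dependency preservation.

lossless and dependency-preserving

Lossless test: (A, D, E)⁺ = {A, B, C, D, E}, which contains all of one fragment — lossless.
Dependency preservation: B, D, F → E is not contained in any single fragment, but the restricted closure of its left-hand side across the fragments still reaches the right-hand side; the remaining FDs each lie inside some fragment. All dependencies are preserved.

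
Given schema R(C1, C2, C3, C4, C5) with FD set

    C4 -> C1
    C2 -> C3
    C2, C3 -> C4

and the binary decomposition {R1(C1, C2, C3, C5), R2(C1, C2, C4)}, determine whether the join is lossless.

Common attributes: R1 ∩ R2 = {C1, C2}.
Closure of {C1, C2}: C2 → C3 applies, adding C3; C2, C3 → C4 applies, adding C4. So (C1, C2)⁺ = {C1, C2, C3, C4}.
This closure contains every attribute of R2, so R1 ∩ R2 → R2. The join is lossless.

Yes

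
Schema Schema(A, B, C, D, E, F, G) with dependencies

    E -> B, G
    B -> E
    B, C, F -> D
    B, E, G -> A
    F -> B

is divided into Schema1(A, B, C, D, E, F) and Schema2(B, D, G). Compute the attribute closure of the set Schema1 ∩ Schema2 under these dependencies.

A, B, D, E, G

Schema1 ∩ Schema2 = {B, D}.
B → E applies, adding E
E → B, G applies, adding G
B, E, G → A applies, adding A
Closure: {A, B, D, E, G}.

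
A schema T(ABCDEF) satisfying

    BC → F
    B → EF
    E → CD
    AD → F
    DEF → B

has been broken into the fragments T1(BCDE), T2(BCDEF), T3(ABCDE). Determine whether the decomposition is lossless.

Yes

Chase test. Columns are ABCDEF; row i has aⱼ where attribute j ∈ Ti, else bᵢⱼ.
Initial tableau (one row per fragment):
  row 1: b11 a2 a3 a4 a5 b16
  row 2: b21 a2 a3 a4 a5 a6
  row 3: a1 a2 a3 a4 a5 b36
Rows 1 and 2 agree on BC; apply BC→F and equate their F entries.
Rows 1 and 3 agree on BC; apply BC→F and equate their F entries.
Row 3 is now all distinguished symbols — the join is lossless.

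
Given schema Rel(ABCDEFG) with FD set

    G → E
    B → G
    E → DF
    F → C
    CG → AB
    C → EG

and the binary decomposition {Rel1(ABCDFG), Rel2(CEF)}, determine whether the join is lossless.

Yes

Common attributes: Rel1 ∩ Rel2 = {CF}.
Closure of {CF}: C → EG applies, adding EG; E → DF applies, adding D; CG → AB applies, adding AB. So (CF)⁺ = {ABCDEFG}.
This closure contains every attribute of Rel1, so Rel1 ∩ Rel2 → Rel1. The join is lossless.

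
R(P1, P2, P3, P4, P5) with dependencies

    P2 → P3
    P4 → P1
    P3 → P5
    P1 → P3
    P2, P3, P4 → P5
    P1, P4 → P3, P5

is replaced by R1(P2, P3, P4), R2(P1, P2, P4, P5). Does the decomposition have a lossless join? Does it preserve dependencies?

lossless but not dependency-preserving

Lossless test: (P2, P4)⁺ = {P1, P2, P3, P4, P5}, which contains all of one fragment — lossless.
Dependency preservation: the restricted closure of {P3} across the fragments never reaches {P5}, so P3 → P5 cannot be enforced without a join — not preserved.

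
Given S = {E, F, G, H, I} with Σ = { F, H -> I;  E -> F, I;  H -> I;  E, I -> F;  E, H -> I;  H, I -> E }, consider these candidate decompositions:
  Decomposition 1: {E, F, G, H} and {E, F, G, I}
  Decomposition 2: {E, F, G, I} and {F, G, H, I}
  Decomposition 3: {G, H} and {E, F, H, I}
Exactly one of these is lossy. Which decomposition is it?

Decomposition 1: common = {E, F, G}, closure = {E, F, G, I} → lossless.
Decomposition 2: common = {F, G, I}, closure = {F, G, I} → lossy.
Decomposition 3: common = {H}, closure = {E, F, H, I} → lossless.

Decomposition 2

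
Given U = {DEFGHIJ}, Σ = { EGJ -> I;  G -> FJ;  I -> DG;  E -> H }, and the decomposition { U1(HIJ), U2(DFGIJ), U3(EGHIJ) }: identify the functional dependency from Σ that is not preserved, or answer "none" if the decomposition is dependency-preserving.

EGJ → I lies within U3.
G → FJ lies within U2.
I → DG lies within U2.
E → H lies within U3.
Every dependency is enforceable on the fragments, so the decomposition is dependency-preserving.

none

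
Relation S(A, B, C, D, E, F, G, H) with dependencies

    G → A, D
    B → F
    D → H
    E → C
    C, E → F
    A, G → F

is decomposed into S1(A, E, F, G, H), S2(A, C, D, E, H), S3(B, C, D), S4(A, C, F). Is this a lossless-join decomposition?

No

Chase test. Columns are A, B, C, D, E, F, G, H; row i has aⱼ where attribute j ∈ Si, else bᵢⱼ.
Initial tableau (one row per fragment):
  row 1: a1 b12 b13 b14 a5 a6 a7 a8
  row 2: a1 b22 a3 a4 a5 b26 b27 a8
  row 3: b31 a2 a3 a4 b35 b36 b37 b38
  row 4: a1 b42 a3 b44 b45 a6 b47 b48
Rows 2 and 3 agree on D; apply D→H and equate their H entries.
Rows 1 and 2 agree on E; apply E→C and equate their C entries.
Rows 1 and 2 agree on C, E; apply C, E→F and equate their F entries.
No row becomes fully distinguished — the join is lossy.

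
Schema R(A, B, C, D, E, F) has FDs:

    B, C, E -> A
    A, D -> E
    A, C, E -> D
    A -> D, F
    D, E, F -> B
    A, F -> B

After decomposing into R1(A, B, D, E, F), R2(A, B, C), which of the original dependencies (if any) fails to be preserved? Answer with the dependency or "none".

B, C, E -> A

Check B, C, E → A: no single fragment contains all of {A, B, C, E}, and the restricted closure of {B, C, E} across the fragments never reaches {A}.
A, D → E is preserved.
A, C, E → D is preserved.
A → D, F is preserved.
D, E, F → B is preserved.
A, F → B is preserved.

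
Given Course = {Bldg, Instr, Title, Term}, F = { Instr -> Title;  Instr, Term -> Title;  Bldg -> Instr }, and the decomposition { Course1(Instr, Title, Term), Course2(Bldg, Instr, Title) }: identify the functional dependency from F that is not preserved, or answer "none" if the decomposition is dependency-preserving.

none

Instr → Title lies within Course1.
Instr, Term → Title lies within Course1.
Bldg → Instr lies within Course2.
Every dependency is enforceable on the fragments, so the decomposition is dependency-preserving.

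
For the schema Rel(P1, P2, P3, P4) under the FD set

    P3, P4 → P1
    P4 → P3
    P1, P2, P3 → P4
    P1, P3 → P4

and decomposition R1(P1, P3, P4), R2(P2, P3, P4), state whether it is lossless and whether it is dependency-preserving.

Lossless test: (P3, P4)⁺ = {P1, P3, P4}, which contains all of one fragment — lossless.
Dependency preservation: P1, P2, P3 → P4 is not contained in any single fragment, but the restricted closure of its left-hand side across the fragments still reaches the right-hand side; the remaining FDs each lie inside some fragment. All dependencies are preserved.

lossless and dependency-preserving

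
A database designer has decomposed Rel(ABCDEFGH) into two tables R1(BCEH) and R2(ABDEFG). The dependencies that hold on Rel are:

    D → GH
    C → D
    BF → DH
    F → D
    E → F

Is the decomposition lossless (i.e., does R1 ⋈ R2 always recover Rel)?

No

Common attributes: R1 ∩ R2 = {BE}.
Closure of {BE}: E → F applies, adding F; BF → DH applies, adding DH; D → GH applies, adding G. So (BE)⁺ = {BDEFGH}.
The closure contains neither all of R1 = {BCEH} nor all of R2 = {ABDEFG}, so the common attributes are not a superkey of either fragment. The join is lossy.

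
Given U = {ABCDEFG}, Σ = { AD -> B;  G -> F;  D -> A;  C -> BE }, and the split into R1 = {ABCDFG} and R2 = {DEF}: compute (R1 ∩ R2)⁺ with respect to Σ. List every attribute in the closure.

ABDF

R1 ∩ R2 = {DF}.
D → A applies, adding A
AD → B applies, adding B
Closure: {ABDF}.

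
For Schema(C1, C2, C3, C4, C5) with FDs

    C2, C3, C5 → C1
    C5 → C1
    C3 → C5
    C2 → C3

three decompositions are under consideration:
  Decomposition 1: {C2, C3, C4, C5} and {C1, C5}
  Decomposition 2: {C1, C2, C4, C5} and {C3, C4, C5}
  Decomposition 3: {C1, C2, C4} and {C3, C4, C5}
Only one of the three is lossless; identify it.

Decomposition 1: common = {C5}, closure = {C1, C5} → lossless.
Decomposition 2: common = {C4, C5}, closure = {C1, C4, C5} → lossy.
Decomposition 3: common = {C4}, closure = {C4} → lossy.

Decomposition 1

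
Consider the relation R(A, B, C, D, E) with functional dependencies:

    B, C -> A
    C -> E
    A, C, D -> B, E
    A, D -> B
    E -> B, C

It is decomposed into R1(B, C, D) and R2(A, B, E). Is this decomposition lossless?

No

Common attributes: R1 ∩ R2 = {B}.
No dependency enlarges {B}, so (B)⁺ = {B}.
The closure contains neither all of R1 = {B, C, D} nor all of R2 = {A, B, E}, so the common attributes are not a superkey of either fragment. The join is lossy.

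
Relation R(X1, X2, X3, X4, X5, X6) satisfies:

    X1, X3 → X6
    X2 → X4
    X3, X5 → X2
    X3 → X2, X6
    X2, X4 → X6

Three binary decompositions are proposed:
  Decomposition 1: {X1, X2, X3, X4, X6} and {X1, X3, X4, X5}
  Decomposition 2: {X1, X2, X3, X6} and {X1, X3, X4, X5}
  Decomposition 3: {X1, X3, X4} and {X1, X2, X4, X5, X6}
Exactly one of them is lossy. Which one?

Decomposition 3

Decomposition 1: common = {X1, X3, X4}, closure = {X1, X2, X3, X4, X6} → lossless.
Decomposition 2: common = {X1, X3}, closure = {X1, X2, X3, X4, X6} → lossless.
Decomposition 3: common = {X1, X4}, closure = {X1, X4} → lossy.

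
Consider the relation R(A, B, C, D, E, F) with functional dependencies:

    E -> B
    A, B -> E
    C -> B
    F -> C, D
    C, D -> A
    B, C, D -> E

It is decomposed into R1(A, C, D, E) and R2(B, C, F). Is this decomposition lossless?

Common attributes: R1 ∩ R2 = {C}.
Closure of {C}: C → B applies, adding B. So (C)⁺ = {B, C}.
The closure contains neither all of R1 = {A, C, D, E} nor all of R2 = {B, C, F}, so the common attributes are not a superkey of either fragment. The join is lossy.

No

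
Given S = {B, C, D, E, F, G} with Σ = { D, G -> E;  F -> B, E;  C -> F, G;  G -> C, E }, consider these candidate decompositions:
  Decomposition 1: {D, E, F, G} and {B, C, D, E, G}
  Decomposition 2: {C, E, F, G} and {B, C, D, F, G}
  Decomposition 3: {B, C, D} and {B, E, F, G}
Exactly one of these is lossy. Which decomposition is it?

Decomposition 1: common = {D, E, G}, closure = {B, C, D, E, F, G} → lossless.
Decomposition 2: common = {C, F, G}, closure = {B, C, E, F, G} → lossless.
Decomposition 3: common = {B}, closure = {B} → lossy.

Decomposition 3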